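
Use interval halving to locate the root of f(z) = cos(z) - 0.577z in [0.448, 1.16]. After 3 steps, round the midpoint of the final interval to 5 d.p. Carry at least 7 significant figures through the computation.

f(0.448000) = 0.642819, f(1.160000) = -0.269980 (opposite signs)
step 1: m = 0.804000, f(m) = 0.229924 > 0 → root in [0.804000, 1.160000]
step 2: m = 0.982000, f(m) = -0.011254 < 0 → root in [0.804000, 0.982000]
step 3: m = 0.893000, f(m) = 0.111817 > 0 → root in [0.893000, 0.982000]
Midpoint of [0.893000, 0.982000] = 0.937500

0.93750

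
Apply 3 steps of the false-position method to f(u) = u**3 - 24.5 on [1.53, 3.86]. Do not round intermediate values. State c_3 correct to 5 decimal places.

2.86688

False-position update: c = (a·f(b) − b·f(a))/(f(b) − f(a)); replace the endpoint whose sign matches f(c).
f(1.530000) = -20.918423, f(3.860000) = 33.012456
step 1: c = 2.433748, f(c) = -10.084595 < 0 → new bracket [2.433748, 3.860000]
step 2: c = 2.767487, f(c) = -3.303856 < 0 → new bracket [2.767487, 3.860000]
step 3: c = 2.866878, f(c) = -0.937162 < 0 → new bracket [2.866878, 3.860000]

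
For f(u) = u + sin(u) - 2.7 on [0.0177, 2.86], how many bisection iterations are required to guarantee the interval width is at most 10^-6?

22

Initial width b − a = 2.86 − 0.0177 = 2.842300.
After n steps the width is (b−a)/2^n; need (b−a)/2^n ≤ 10^-6.
So n ≥ log₂(2.842300/10^-6) = log₂(2842300.0000) ≈ 21.4386.
Hence n = 22.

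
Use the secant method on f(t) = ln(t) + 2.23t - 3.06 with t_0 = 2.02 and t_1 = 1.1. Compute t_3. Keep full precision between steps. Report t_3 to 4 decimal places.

1.2665

f(t_0) = 2.147698, f(t_1) = -0.511690
t_2 = 1.100000 - (-0.511690)·(1.100000 - 2.020000)/(-0.511690 - (2.147698)) = 1.277016; f(t_2) = 0.032272
t_3 = 1.277016 - (0.032272)·(1.277016 - 1.100000)/(0.032272 - (-0.511690)) = 1.266514; f(t_3) = 0.000595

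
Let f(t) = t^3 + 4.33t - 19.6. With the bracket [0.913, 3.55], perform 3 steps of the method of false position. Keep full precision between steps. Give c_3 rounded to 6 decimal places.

False-position update: c = (a·f(b) − b·f(a))/(f(b) − f(a)); replace the endpoint whose sign matches f(c).
f(0.913000) = -14.885662, f(3.550000) = 40.510375
step 1: c = 1.621597, f(c) = -8.314366 < 0 → new bracket [1.621597, 3.550000]
step 2: c = 1.949985, f(c) = -3.741859 < 0 → new bracket [1.949985, 3.550000]
step 3: c = 2.085278, f(c) = -1.503149 < 0 → new bracket [2.085278, 3.550000]

2.085278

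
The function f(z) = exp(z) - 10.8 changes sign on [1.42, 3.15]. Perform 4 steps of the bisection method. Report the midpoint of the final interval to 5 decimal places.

2.33906

f(1.420000) = -6.662880, f(3.150000) = 12.536065 (opposite signs)
step 1: m = 2.285000, f(m) = -0.974314 < 0 → root in [2.285000, 3.150000]
step 2: m = 2.717500, f(m) = 4.342419 > 0 → root in [2.285000, 2.717500]
step 3: m = 2.501250, f(m) = 1.397732 > 0 → root in [2.285000, 2.501250]
step 4: m = 2.393125, f(m) = 0.147652 > 0 → root in [2.285000, 2.393125]
Midpoint of [2.285000, 2.393125] = 2.339063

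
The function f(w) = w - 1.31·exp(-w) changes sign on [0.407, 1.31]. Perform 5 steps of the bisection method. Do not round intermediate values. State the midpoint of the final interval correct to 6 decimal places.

f(0.407000) = -0.464994, f(1.310000) = 0.956536 (opposite signs)
step 1: m = 0.858500, f(m) = 0.303326 > 0 → root in [0.407000, 0.858500]
step 2: m = 0.632750, f(m) = -0.063029 < 0 → root in [0.632750, 0.858500]
step 3: m = 0.745625, f(m) = 0.124112 > 0 → root in [0.632750, 0.745625]
step 4: m = 0.689188, f(m) = 0.031589 > 0 → root in [0.632750, 0.689188]
step 5: m = 0.660969, f(m) = -0.015451 < 0 → root in [0.660969, 0.689188]
Midpoint of [0.660969, 0.689188] = 0.675078

0.675078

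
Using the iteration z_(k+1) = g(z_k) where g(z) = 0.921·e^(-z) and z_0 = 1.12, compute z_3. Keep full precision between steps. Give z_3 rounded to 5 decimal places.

z_1 = g(1.120000) = 0.300504
z_2 = g(0.300504) = 0.681950
z_3 = g(0.681950) = 0.465685

0.46569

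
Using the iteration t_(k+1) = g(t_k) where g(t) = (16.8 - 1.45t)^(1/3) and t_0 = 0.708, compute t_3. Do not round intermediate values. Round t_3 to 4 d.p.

2.3738

t_1 = g(0.708000) = 2.507890
t_2 = g(2.507890) = 2.361155
t_3 = g(2.361155) = 2.373808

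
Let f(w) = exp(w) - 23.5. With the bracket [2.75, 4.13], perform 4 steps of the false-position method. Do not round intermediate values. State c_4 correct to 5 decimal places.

3.14473

False-position update: c = (a·f(b) − b·f(a))/(f(b) − f(a)); replace the endpoint whose sign matches f(c).
f(2.750000) = -7.857368, f(4.130000) = 38.677923
step 1: c = 2.983010, f(c) = -3.752842 < 0 → new bracket [2.983010, 4.130000]
step 2: c = 3.084457, f(c) = -1.644413 < 0 → new bracket [3.084457, 4.130000]
step 3: c = 3.127096, f(c) = -0.692359 < 0 → new bracket [3.127096, 4.130000]
step 4: c = 3.144733, f(c) = -0.286535 < 0 → new bracket [3.144733, 4.130000]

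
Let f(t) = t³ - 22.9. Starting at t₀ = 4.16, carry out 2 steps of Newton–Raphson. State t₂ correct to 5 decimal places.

2.88172

f'(t) = 3t²
t_0 = 4.160000: f = 49.091296, f' = 51.916800 → t_1 = 4.160000 - (49.091296)/(51.916800) = 3.214424
t_1 = 3.214424: f = 10.313096, f' = 30.997559 → t_2 = 3.214424 - (10.313096)/(30.997559) = 2.881717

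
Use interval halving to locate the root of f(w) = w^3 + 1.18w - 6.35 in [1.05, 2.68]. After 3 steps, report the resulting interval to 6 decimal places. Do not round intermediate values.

[1.457500, 1.661250]

f(1.050000) = -3.953375, f(2.680000) = 16.061232 (opposite signs)
step 1: m = 1.865000, f(m) = 2.337590 > 0 → root in [1.050000, 1.865000]
step 2: m = 1.457500, f(m) = -1.533974 < 0 → root in [1.457500, 1.865000]
step 3: m = 1.661250, f(m) = 0.194912 > 0 → root in [1.457500, 1.661250]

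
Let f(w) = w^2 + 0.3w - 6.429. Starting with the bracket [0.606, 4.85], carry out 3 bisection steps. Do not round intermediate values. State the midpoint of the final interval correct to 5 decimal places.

2.46275

f(0.606000) = -5.879964, f(4.850000) = 18.548500 (opposite signs)
step 1: m = 2.728000, f(m) = 1.831384 > 0 → root in [0.606000, 2.728000]
step 2: m = 1.667000, f(m) = -3.150011 < 0 → root in [1.667000, 2.728000]
step 3: m = 2.197500, f(m) = -0.940744 < 0 → root in [2.197500, 2.728000]
Midpoint of [2.197500, 2.728000] = 2.462750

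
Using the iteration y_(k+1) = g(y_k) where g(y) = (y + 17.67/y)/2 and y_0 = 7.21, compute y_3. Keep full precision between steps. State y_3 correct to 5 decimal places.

y_1 = g(7.210000) = 4.830381
y_2 = g(4.830381) = 4.244239
y_3 = g(4.244239) = 4.203765

4.20376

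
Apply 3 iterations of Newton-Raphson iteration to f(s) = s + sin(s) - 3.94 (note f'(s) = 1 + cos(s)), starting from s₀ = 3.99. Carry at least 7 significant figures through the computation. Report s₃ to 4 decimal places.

4.9299

s_0 = 3.990000: f = -0.700228, f' = 0.338821 → s_1 = 3.990000 - (-0.700228)/(0.338821) = 6.056661
s_1 = 6.056661: f = 1.892068, f' = 1.974453 → s_2 = 6.056661 - (1.892068)/(1.974453) = 5.098386
s_2 = 5.098386: f = 0.231962, f' = 1.376483 → s_3 = 5.098386 - (0.231962)/(1.376483) = 4.929868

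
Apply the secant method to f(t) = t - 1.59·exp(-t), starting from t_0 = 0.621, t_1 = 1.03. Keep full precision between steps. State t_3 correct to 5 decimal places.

0.75017

f(t_0) = -0.233477, f(t_1) = 0.462359
t_2 = 1.030000 - (0.462359)·(1.030000 - 0.621000)/(0.462359 - (-0.233477)) = 0.758234; f(t_2) = 0.013329
t_3 = 0.758234 - (0.013329)·(0.758234 - 1.030000)/(0.013329 - (0.462359)) = 0.750166; f(t_3) = -0.000772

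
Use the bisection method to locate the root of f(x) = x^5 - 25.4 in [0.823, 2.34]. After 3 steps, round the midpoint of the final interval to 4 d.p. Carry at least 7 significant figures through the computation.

1.8659

f(0.823000) = -25.022429, f(2.340000) = 44.758337 (opposite signs)
step 1: m = 1.581500, f(m) = -15.506591 < 0 → root in [1.581500, 2.340000]
step 2: m = 1.960750, f(m) = 3.580850 > 0 → root in [1.581500, 1.960750]
step 3: m = 1.771125, f(m) = -7.972060 < 0 → root in [1.771125, 1.960750]
Midpoint of [1.771125, 1.960750] = 1.865938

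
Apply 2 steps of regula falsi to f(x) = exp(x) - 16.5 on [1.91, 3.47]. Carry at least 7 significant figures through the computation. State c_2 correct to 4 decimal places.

f(1.910000) = -9.746911, f(3.470000) = 15.636742
step 1: c = 2.509015, f(c) = -4.207188 < 0 → new bracket [2.509015, 3.470000]
step 2: c = 2.712757, f(c) = -1.429233 < 0 → new bracket [2.712757, 3.470000]

2.7128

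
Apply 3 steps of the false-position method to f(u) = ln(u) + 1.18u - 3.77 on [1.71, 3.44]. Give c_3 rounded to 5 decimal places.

2.43933

False-position update: c = (a·f(b) − b·f(a))/(f(b) − f(a)); replace the endpoint whose sign matches f(c).
f(1.710000) = -1.215707, f(3.440000) = 1.524671
step 1: c = 2.477475, f(c) = 0.060661 > 0 → new bracket [1.710000, 2.477475]
step 2: c = 2.441000, f(c) = 0.002788 > 0 → new bracket [1.710000, 2.441000]
step 3: c = 2.439328, f(c) = 0.000129 > 0 → new bracket [1.710000, 2.439328]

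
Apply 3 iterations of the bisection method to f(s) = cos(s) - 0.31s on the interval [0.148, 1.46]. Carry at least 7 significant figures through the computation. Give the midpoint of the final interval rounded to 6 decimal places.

1.214000

f(0.148000) = 0.943188, f(1.460000) = -0.342030 (opposite signs)
step 1: m = 0.804000, f(m) = 0.444592 > 0 → root in [0.804000, 1.460000]
step 2: m = 1.132000, f(m) = 0.073930 > 0 → root in [1.132000, 1.460000]
step 3: m = 1.296000, f(m) = -0.130409 < 0 → root in [1.132000, 1.296000]
Midpoint of [1.132000, 1.296000] = 1.214000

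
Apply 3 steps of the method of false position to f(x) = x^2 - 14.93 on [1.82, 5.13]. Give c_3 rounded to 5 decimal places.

False-position update: c = (a·f(b) − b·f(a))/(f(b) − f(a)); replace the endpoint whose sign matches f(c).
f(1.820000) = -11.617600, f(5.130000) = 11.386900
step 1: c = 3.491597, f(c) = -2.738750 < 0 → new bracket [3.491597, 5.130000]
step 2: c = 3.809259, f(c) = -0.419549 < 0 → new bracket [3.809259, 5.130000]
step 3: c = 3.856192, f(c) = -0.059784 < 0 → new bracket [3.856192, 5.130000]

3.85619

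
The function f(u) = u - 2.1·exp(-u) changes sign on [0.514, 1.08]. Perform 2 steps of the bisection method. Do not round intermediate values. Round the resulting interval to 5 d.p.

f(0.514000) = -0.742007, f(1.080000) = 0.366849 (opposite signs)
step 1: m = 0.797000, f(m) = -0.149426 < 0 → root in [0.797000, 1.080000]
step 2: m = 0.938500, f(m) = 0.116950 > 0 → root in [0.797000, 0.938500]

[0.79700, 0.93850]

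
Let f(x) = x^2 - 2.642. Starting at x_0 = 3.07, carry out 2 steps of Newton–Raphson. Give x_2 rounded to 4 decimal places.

1.6548

Newton update: x ← x − f(x)/f'(x).
f'(x) = 2x
x_0 = 3.070000: f = 6.782900, f' = 6.140000 → x_1 = 3.070000 - (6.782900)/(6.140000) = 1.965293
x_1 = 1.965293: f = 1.220377, f' = 3.930586 → x_2 = 1.965293 - (1.220377)/(3.930586) = 1.654811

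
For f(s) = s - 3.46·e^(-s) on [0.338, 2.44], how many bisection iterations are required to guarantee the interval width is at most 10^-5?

18

Initial width b − a = 2.44 − 0.338 = 2.102000.
After n steps the width is (b−a)/2^n; need (b−a)/2^n ≤ 10^-5.
So n ≥ log₂(2.102000/10^-5) = log₂(210200.0000) ≈ 17.6814.
Hence n = 18.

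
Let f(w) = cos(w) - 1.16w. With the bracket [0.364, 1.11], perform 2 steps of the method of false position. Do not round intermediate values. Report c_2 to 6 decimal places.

f(0.364000) = 0.512240, f(1.110000) = -0.842938
step 1: c = 0.645978, f(c) = 0.049176 > 0 → new bracket [0.645978, 1.110000]
step 2: c = 0.671557, f(c) = 0.003848 > 0 → new bracket [0.671557, 1.110000]

0.671557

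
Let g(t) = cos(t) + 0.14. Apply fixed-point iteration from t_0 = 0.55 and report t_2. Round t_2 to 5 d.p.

t_1 = g(0.550000) = 0.992525
t_2 = g(0.992525) = 0.686578

0.68658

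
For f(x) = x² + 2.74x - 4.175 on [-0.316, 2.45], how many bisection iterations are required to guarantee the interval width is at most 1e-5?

19

Initial width b − a = 2.45 − -0.316 = 2.766000.
After n steps the width is (b−a)/2^n; need (b−a)/2^n ≤ 1e-5.
So n ≥ log₂(2.766000/1e-5) = log₂(276600.0000) ≈ 18.0774.
Hence n = 19.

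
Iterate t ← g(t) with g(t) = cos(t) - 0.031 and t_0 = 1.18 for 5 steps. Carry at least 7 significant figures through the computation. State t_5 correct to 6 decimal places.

0.663365

t_1 = g(1.180000) = 0.349925
t_2 = g(0.349925) = 0.908398
t_3 = g(0.908398) = 0.584009
t_4 = g(0.584009) = 0.803259
t_5 = g(0.803259) = 0.663365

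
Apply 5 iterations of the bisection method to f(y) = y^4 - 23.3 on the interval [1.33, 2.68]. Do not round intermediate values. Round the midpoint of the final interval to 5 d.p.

f(1.330000) = -20.170993, f(2.680000) = 28.286870 (opposite signs)
step 1: m = 2.005000, f(m) = -7.139399 < 0 → root in [2.005000, 2.680000]
step 2: m = 2.342500, f(m) = 6.810530 > 0 → root in [2.005000, 2.342500]
step 3: m = 2.173750, f(m) = -0.972588 < 0 → root in [2.173750, 2.342500]
step 4: m = 2.258125, f(m) = 2.701112 > 0 → root in [2.173750, 2.258125]
step 5: m = 2.215937, f(m) = 0.811822 > 0 → root in [2.173750, 2.215937]
Midpoint of [2.173750, 2.215937] = 2.194844

2.19484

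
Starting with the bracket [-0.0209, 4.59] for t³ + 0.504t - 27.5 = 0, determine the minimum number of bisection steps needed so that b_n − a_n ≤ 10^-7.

26

Initial width b − a = 4.59 − -0.0209 = 4.610900.
After n steps the width is (b−a)/2^n; need (b−a)/2^n ≤ 10^-7.
So n ≥ log₂(4.610900/10^-7) = log₂(46109000.0000) ≈ 25.4585.
Hence n = 26.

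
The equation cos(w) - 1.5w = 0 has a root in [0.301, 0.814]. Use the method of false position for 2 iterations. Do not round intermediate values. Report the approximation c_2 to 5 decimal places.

False-position update: c = (a·f(b) − b·f(a))/(f(b) − f(a)); replace the endpoint whose sign matches f(c).
f(0.301000) = 0.503540, f(0.814000) = -0.534404
step 1: c = 0.549873, f(c) = 0.027782 > 0 → new bracket [0.549873, 0.814000]
step 2: c = 0.562925, f(c) = 0.001310 > 0 → new bracket [0.562925, 0.814000]

0.56293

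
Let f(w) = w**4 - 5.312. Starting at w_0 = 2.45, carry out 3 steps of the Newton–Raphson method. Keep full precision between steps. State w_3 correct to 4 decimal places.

Newton update: w ← w − f(w)/f'(w).
f'(w) = 4w**3
w_0 = 2.450000: f = 30.718006, f' = 58.824500 → w_1 = 2.450000 - (30.718006)/(58.824500) = 1.927803
w_1 = 1.927803: f = 8.499796, f' = 28.658115 → w_2 = 1.927803 - (8.499796)/(28.658115) = 1.631210
w_2 = 1.631210: f = 1.768093, f' = 17.361579 → w_3 = 1.631210 - (1.768093)/(17.361579) = 1.529370

1.5294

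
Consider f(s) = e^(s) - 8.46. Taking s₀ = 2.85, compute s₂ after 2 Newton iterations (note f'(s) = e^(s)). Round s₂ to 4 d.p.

Newton update: s ← s − f(s)/f'(s).
s_0 = 2.850000: f = 8.827782, f' = 17.287782 → s_1 = 2.850000 - (8.827782)/(17.287782) = 2.339363
s_1 = 2.339363: f = 1.914625, f' = 10.374625 → s_2 = 2.339363 - (1.914625)/(10.374625) = 2.154814

2.1548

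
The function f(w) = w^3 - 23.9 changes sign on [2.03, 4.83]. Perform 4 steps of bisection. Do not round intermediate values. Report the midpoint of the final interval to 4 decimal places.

f(2.030000) = -15.534573, f(4.830000) = 88.778587 (opposite signs)
step 1: m = 3.430000, f(m) = 16.453607 > 0 → root in [2.030000, 3.430000]
step 2: m = 2.730000, f(m) = -3.553583 < 0 → root in [2.730000, 3.430000]
step 3: m = 3.080000, f(m) = 5.318112 > 0 → root in [2.730000, 3.080000]
step 4: m = 2.905000, f(m) = 0.615368 > 0 → root in [2.730000, 2.905000]
Midpoint of [2.730000, 2.905000] = 2.817500

2.8175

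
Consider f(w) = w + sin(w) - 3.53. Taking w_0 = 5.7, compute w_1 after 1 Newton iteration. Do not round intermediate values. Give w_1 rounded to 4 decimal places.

4.8174

Newton update: w ← w − f(w)/f'(w).
f'(w) = 1 + cos(w)
w_0 = 5.700000: f = 1.619314, f' = 1.834713 → w_1 = 5.700000 - (1.619314)/(1.834713) = 4.817402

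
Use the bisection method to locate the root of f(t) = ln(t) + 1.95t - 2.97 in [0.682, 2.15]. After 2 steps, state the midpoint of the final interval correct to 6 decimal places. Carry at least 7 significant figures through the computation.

1.232500

f(0.682000) = -2.022826, f(2.150000) = 1.987968 (opposite signs)
step 1: m = 1.416000, f(m) = 0.139036 > 0 → root in [0.682000, 1.416000]
step 2: m = 1.049000, f(m) = -0.876613 < 0 → root in [1.049000, 1.416000]
Midpoint of [1.049000, 1.416000] = 1.232500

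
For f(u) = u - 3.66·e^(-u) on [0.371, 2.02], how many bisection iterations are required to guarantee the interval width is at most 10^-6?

Initial width b − a = 2.02 − 0.371 = 1.649000.
After n steps the width is (b−a)/2^n; need (b−a)/2^n ≤ 10^-6.
So n ≥ log₂(1.649000/10^-6) = log₂(1649000.0000) ≈ 20.6532.
Hence n = 21.

21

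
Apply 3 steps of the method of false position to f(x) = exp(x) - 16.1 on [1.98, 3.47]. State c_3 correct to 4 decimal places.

f(1.980000) = -8.857257, f(3.470000) = 16.036742
step 1: c = 2.510140, f(c) = -3.793343 < 0 → new bracket [2.510140, 3.470000]
step 2: c = 2.693754, f(c) = -1.312916 < 0 → new bracket [2.693754, 3.470000]
step 3: c = 2.752496, f(c) = -0.418281 < 0 → new bracket [2.752496, 3.470000]

2.7525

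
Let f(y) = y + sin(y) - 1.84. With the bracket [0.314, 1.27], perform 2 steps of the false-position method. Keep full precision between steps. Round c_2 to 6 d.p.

1.004623

f(0.314000) = -1.217134, f(1.270000) = 0.385101
step 1: c = 1.040223, f(c) = 0.062740 > 0 → new bracket [0.314000, 1.040223]
step 2: c = 1.004623, f(c) = 0.008583 > 0 → new bracket [0.314000, 1.004623]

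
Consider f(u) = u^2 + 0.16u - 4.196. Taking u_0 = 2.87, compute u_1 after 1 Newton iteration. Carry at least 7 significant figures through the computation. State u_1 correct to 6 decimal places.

f'(u) = 2u + 0.16
u_0 = 2.870000: f = 4.500100, f' = 5.900000 → u_1 = 2.870000 - (4.500100)/(5.900000) = 2.107271

2.107271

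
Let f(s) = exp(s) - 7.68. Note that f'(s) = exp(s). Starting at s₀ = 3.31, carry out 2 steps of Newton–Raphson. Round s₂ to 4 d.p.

Newton update: s ← s − f(s)/f'(s).
s_0 = 3.310000: f = 19.705125, f' = 27.385125 → s_1 = 3.310000 - (19.705125)/(27.385125) = 2.590444
s_1 = 2.590444: f = 5.655694, f' = 13.335694 → s_2 = 2.590444 - (5.655694)/(13.335694) = 2.166342

2.1663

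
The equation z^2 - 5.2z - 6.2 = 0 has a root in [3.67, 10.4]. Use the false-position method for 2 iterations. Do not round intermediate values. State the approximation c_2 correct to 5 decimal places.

5.70682

f(3.670000) = -11.815100, f(10.400000) = 47.880000
step 1: c = 5.002029, f(c) = -7.190255 < 0 → new bracket [5.002029, 10.400000]
step 2: c = 5.706816, f(c) = -3.307694 < 0 → new bracket [5.706816, 10.400000]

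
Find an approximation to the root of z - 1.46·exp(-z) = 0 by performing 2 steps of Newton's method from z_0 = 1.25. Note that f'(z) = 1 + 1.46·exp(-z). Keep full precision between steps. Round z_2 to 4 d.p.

Newton update: z ← z − f(z)/f'(z).
z_0 = 1.250000: f = 0.831703, f' = 1.418297 → z_1 = 1.250000 - (0.831703)/(1.418297) = 0.663590
z_1 = 0.663590: f = -0.088308, f' = 1.751898 → z_2 = 0.663590 - (-0.088308)/(1.751898) = 0.713997

0.7140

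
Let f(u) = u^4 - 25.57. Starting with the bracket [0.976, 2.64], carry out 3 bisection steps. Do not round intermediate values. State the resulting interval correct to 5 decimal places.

f(0.976000) = -24.662599, f(2.640000) = 23.005324 (opposite signs)
step 1: m = 1.808000, f(m) = -14.884528 < 0 → root in [1.808000, 2.640000]
step 2: m = 2.224000, f(m) = -1.105343 < 0 → root in [2.224000, 2.640000]
step 3: m = 2.432000, f(m) = 9.412777 > 0 → root in [2.224000, 2.432000]

[2.22400, 2.43200]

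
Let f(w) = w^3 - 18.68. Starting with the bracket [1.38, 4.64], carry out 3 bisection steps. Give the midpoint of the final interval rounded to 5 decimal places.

2.80625

f(1.380000) = -16.051928, f(4.640000) = 81.217344 (opposite signs)
step 1: m = 3.010000, f(m) = 8.590901 > 0 → root in [1.380000, 3.010000]
step 2: m = 2.195000, f(m) = -8.104435 < 0 → root in [2.195000, 3.010000]
step 3: m = 2.602500, f(m) = -1.053251 < 0 → root in [2.602500, 3.010000]
Midpoint of [2.602500, 3.010000] = 2.806250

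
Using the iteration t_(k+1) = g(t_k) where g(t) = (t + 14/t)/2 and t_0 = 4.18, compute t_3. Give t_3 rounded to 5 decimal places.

t_1 = g(4.180000) = 3.764641
t_2 = g(3.764641) = 3.741728
t_3 = g(3.741728) = 3.741657

3.74166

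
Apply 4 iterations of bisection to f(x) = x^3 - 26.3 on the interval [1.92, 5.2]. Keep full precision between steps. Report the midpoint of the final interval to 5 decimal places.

3.04750

f(1.920000) = -19.222112, f(5.200000) = 114.308000 (opposite signs)
step 1: m = 3.560000, f(m) = 18.818016 > 0 → root in [1.920000, 3.560000]
step 2: m = 2.740000, f(m) = -5.729176 < 0 → root in [2.740000, 3.560000]
step 3: m = 3.150000, f(m) = 4.955875 > 0 → root in [2.740000, 3.150000]
step 4: m = 2.945000, f(m) = -0.757941 < 0 → root in [2.945000, 3.150000]
Midpoint of [2.945000, 3.150000] = 3.047500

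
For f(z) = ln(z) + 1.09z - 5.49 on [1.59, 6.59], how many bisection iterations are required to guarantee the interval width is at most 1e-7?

Initial width b − a = 6.59 − 1.59 = 5.000000.
After n steps the width is (b−a)/2^n; need (b−a)/2^n ≤ 1e-7.
So n ≥ log₂(5.000000/1e-7) = log₂(50000000.0000) ≈ 25.5754.
Hence n = 26.

26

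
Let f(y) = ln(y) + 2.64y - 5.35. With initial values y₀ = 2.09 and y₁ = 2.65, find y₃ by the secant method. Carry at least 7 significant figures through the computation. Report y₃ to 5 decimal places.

1.80347

Secant update: y_(k+1) = y_k − f(y_k)·(y_k − y_(k-1))/(f(y_k) − f(y_(k-1))).
f(y_0) = 0.904764, f(y_1) = 2.620560
y_2 = 2.650000 - (2.620560)·(2.650000 - 2.090000)/(2.620560 - (0.904764)) = 1.794704; f(y_2) = -0.027142
y_3 = 1.794704 - (-0.027142)·(1.794704 - 2.650000)/(-0.027142 - (2.620560)) = 1.803472; f(y_3) = 0.000878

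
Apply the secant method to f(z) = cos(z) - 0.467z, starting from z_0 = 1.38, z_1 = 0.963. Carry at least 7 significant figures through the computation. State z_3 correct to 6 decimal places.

f(z_0) = -0.454819, f(z_1) = 0.121339
z_2 = 0.963000 - (0.121339)·(0.963000 - 1.380000)/(0.121339 - (-0.454819)) = 1.050820; f(z_2) = 0.006126
z_3 = 1.050820 - (0.006126)·(1.050820 - 0.963000)/(0.006126 - (0.121339)) = 1.055490; f(z_3) = -0.000112

1.055490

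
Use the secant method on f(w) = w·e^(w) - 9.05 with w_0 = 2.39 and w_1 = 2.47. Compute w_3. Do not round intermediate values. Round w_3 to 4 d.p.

1.7949

f(w_0) = 17.033251, f(w_1) = 20.151444
w_2 = 2.470000 - (20.151444)·(2.470000 - 2.390000)/(20.151444 - (17.033251)) = 1.952997; f(w_2) = 4.718206
w_3 = 1.952997 - (4.718206)·(1.952997 - 2.470000)/(4.718206 - (20.151444)) = 1.794940; f(w_3) = 1.753951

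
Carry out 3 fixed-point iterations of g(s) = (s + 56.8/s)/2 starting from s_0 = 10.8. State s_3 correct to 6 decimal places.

s_1 = g(10.800000) = 8.029630
s_2 = g(8.029630) = 7.551715
s_3 = g(7.551715) = 7.536593

7.536593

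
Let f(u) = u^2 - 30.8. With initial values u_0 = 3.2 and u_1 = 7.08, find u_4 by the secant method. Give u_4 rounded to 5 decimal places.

f(u_0) = -20.560000, f(u_1) = 19.326400
u_2 = 7.080000 - (19.326400)·(7.080000 - 3.200000)/(19.326400 - (-20.560000)) = 5.200000; f(u_2) = -3.760000
u_3 = 5.200000 - (-3.760000)·(5.200000 - 7.080000)/(-3.760000 - (19.326400)) = 5.506189; f(u_3) = -0.481884
u_4 = 5.506189 - (-0.481884)·(5.506189 - 5.200000)/(-0.481884 - (-3.760000)) = 5.551199; f(u_4) = 0.015807

5.55120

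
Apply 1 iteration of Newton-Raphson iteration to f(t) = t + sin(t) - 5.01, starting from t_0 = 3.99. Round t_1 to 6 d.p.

Newton update: t ← t − f(t)/f'(t).
f'(t) = 1 + cos(t)
t_0 = 3.990000: f = -1.770228, f' = 0.338821 → t_1 = 3.990000 - (-1.770228)/(0.338821) = 9.214669

9.214669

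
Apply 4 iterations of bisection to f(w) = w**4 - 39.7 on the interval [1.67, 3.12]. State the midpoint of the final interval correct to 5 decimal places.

2.53094

f(1.670000) = -31.922037, f(3.120000) = 55.058543 (opposite signs)
step 1: m = 2.395000, f(m) = -6.798017 < 0 → root in [2.395000, 3.120000]
step 2: m = 2.757500, f(m) = 18.117869 > 0 → root in [2.395000, 2.757500]
step 3: m = 2.576250, f(m) = 4.350619 > 0 → root in [2.395000, 2.576250]
step 4: m = 2.485625, f(m) = -1.528218 < 0 → root in [2.485625, 2.576250]
Midpoint of [2.485625, 2.576250] = 2.530937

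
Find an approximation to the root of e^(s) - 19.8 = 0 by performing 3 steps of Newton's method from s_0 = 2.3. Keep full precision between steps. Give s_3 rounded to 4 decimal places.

2.9865

Newton update: s ← s − f(s)/f'(s).
f'(s) = e^(s)
s_0 = 2.300000: f = -9.825818, f' = 9.974182 → s_1 = 2.300000 - (-9.825818)/(9.974182) = 3.285125
s_1 = 3.285125: f = 6.912326, f' = 26.712326 → s_2 = 3.285125 - (6.912326)/(26.712326) = 3.026356
s_2 = 3.026356: f = 0.821948, f' = 20.621948 → s_3 = 3.026356 - (0.821948)/(20.621948) = 2.986498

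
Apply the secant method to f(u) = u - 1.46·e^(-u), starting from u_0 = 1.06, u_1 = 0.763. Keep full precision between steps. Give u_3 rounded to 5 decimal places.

0.71458

f(u_0) = 0.554175, f(u_1) = 0.082252
u_2 = 0.763000 - (0.082252)·(0.763000 - 1.060000)/(0.082252 - (0.554175)) = 0.711235; f(u_2) = -0.005679
u_3 = 0.711235 - (-0.005679)·(0.711235 - 0.763000)/(-0.005679 - (0.082252)) = 0.714579; f(u_3) = 0.000057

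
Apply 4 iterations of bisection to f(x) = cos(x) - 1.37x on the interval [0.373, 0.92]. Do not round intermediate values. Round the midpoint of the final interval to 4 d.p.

f(0.373000) = 0.420228, f(0.920000) = -0.654580 (opposite signs)
step 1: m = 0.646500, f(m) = -0.087508 < 0 → root in [0.373000, 0.646500]
step 2: m = 0.509750, f(m) = 0.174509 > 0 → root in [0.509750, 0.646500]
step 3: m = 0.578125, f(m) = 0.045457 > 0 → root in [0.578125, 0.646500]
step 4: m = 0.612313, f(m) = -0.020547 < 0 → root in [0.578125, 0.612313]
Midpoint of [0.578125, 0.612313] = 0.595219

0.5952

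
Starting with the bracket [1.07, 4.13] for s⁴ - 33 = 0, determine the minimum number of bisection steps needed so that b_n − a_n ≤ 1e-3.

Initial width b − a = 4.13 − 1.07 = 3.060000.
After n steps the width is (b−a)/2^n; need (b−a)/2^n ≤ 1e-3.
So n ≥ log₂(3.060000/1e-3) = log₂(3060.0000) ≈ 11.5793.
Hence n = 12.

12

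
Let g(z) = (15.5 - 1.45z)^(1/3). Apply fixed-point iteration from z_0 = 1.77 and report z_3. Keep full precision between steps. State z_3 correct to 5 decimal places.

z_1 = g(1.770000) = 2.347319
z_2 = g(2.347319) = 2.295542
z_3 = g(2.295542) = 2.300281

2.30028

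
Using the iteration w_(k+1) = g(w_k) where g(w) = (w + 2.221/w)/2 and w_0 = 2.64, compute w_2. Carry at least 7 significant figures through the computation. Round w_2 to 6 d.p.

w_1 = g(2.640000) = 1.740644
w_2 = g(1.740644) = 1.508304

1.508304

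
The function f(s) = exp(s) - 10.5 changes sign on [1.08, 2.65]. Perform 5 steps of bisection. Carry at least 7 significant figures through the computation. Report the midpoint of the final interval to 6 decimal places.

2.331094

f(1.080000) = -7.555320, f(2.650000) = 3.654039 (opposite signs)
step 1: m = 1.865000, f(m) = -4.044064 < 0 → root in [1.865000, 2.650000]
step 2: m = 2.257500, f(m) = -0.940839 < 0 → root in [2.257500, 2.650000]
step 3: m = 2.453750, f(m) = 1.131885 > 0 → root in [2.257500, 2.453750]
step 4: m = 2.355625, f(m) = 0.044717 > 0 → root in [2.257500, 2.355625]
step 5: m = 2.306563, f(m) = -0.460147 < 0 → root in [2.306563, 2.355625]
Midpoint of [2.306563, 2.355625] = 2.331094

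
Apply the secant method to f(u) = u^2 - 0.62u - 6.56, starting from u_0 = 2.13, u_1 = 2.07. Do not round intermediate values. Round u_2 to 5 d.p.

3.06399

f(u_0) = -3.343700, f(u_1) = -3.558500
u_2 = 2.070000 - (-3.558500)·(2.070000 - 2.130000)/(-3.558500 - (-3.343700)) = 3.063994; f(u_2) = 0.928385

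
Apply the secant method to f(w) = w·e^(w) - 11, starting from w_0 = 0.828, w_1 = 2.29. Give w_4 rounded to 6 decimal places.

Secant update: w_(k+1) = w_k − f(w_k)·(w_k − w_(k-1))/(f(w_k) − f(w_(k-1))).
f(w_0) = -9.104926, f(w_1) = 11.613607
w_2 = 2.290000 - (11.613607)·(2.290000 - 0.828000)/(11.613607 - (-9.104926)) = 1.470488; f(w_2) = -4.601384
w_3 = 1.470488 - (-4.601384)·(1.470488 - 2.290000)/(-4.601384 - (11.613607)) = 1.703043; f(w_3) = -1.649214
w_4 = 1.703043 - (-1.649214)·(1.703043 - 1.470488)/(-1.649214 - (-4.601384)) = 1.832960; f(w_4) = 0.460329

1.832960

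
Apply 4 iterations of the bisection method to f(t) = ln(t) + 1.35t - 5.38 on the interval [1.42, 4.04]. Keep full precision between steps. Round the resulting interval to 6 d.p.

f(1.420000) = -3.112343, f(4.040000) = 1.470245 (opposite signs)
step 1: m = 2.730000, f(m) = -0.690198 < 0 → root in [2.730000, 4.040000]
step 2: m = 3.385000, f(m) = 0.409104 > 0 → root in [2.730000, 3.385000]
step 3: m = 3.057500, f(m) = -0.134777 < 0 → root in [3.057500, 3.385000]
step 4: m = 3.221250, f(m) = 0.138457 > 0 → root in [3.057500, 3.221250]

[3.057500, 3.221250]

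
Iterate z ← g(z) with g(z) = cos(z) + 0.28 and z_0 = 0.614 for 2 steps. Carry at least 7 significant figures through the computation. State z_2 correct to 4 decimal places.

z_1 = g(0.614000) = 1.097350
z_2 = g(1.097350) = 0.735956

0.7360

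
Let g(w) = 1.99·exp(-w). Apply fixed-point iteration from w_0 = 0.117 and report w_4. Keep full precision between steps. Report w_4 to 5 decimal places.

w_1 = g(0.117000) = 1.770275
w_2 = g(1.770275) = 0.338870
w_3 = g(0.338870) = 1.418025
w_4 = g(1.418025) = 0.481962

0.48196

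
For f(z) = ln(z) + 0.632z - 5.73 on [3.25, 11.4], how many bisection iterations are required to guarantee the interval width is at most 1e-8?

Initial width b − a = 11.4 − 3.25 = 8.150000.
After n steps the width is (b−a)/2^n; need (b−a)/2^n ≤ 1e-8.
So n ≥ log₂(8.150000/1e-8) = log₂(815000000.0000) ≈ 29.6022.
Hence n = 30.

30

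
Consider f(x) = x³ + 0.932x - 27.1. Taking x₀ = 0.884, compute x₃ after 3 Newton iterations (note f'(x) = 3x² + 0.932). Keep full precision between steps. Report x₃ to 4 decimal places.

x_0 = 0.884000: f = -25.585305, f' = 3.276368 → x_1 = 0.884000 - (-25.585305)/(3.276368) = 8.693045
x_1 = 8.693045: f = 637.926891, f' = 227.639090 → x_2 = 8.693045 - (637.926891)/(227.639090) = 5.890684
x_2 = 5.890684: f = 182.797783, f' = 105.032474 → x_3 = 5.890684 - (182.797783)/(105.032474) = 4.150291

4.1503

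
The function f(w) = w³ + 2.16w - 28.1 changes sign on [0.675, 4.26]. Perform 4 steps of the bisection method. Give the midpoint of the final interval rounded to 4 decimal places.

2.8036

f(0.675000) = -26.334453, f(4.260000) = 58.410376 (opposite signs)
step 1: m = 2.467500, f(m) = -7.746687 < 0 → root in [2.467500, 4.260000]
step 2: m = 3.363750, f(m) = 17.225906 > 0 → root in [2.467500, 3.363750]
step 3: m = 2.915625, f(m) = 2.983097 > 0 → root in [2.467500, 2.915625]
step 4: m = 2.691562, f(m) = -2.787177 < 0 → root in [2.691562, 2.915625]
Midpoint of [2.691562, 2.915625] = 2.803594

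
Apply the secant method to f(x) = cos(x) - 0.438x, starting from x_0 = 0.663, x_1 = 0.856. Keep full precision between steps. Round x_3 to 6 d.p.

Secant update: x_(k+1) = x_k − f(x_k)·(x_k − x_(k-1))/(f(x_k) − f(x_(k-1))).
f(x_0) = 0.497755, f(x_1) = 0.280536
x_2 = 0.856000 - (0.280536)·(0.856000 - 0.663000)/(0.280536 - (0.497755)) = 1.105256; f(x_2) = -0.035197
x_3 = 1.105256 - (-0.035197)·(1.105256 - 0.856000)/(-0.035197 - (0.280536)) = 1.077470; f(x_3) = 0.001626

1.077470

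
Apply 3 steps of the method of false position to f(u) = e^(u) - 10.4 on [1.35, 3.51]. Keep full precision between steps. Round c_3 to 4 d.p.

2.2176

False-position update: c = (a·f(b) − b·f(a))/(f(b) − f(a)); replace the endpoint whose sign matches f(c).
f(1.350000) = -6.542574, f(3.510000) = 23.048268
step 1: c = 1.827579, f(c) = -4.181188 < 0 → new bracket [1.827579, 3.510000]
step 2: c = 2.085921, f(c) = -2.347995 < 0 → new bracket [2.085921, 3.510000]
step 3: c = 2.217583, f(c) = -1.214893 < 0 → new bracket [2.217583, 3.510000]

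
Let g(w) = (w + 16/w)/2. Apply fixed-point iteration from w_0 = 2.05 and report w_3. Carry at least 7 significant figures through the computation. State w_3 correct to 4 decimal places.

4.0009

w_1 = g(2.050000) = 4.927439
w_2 = g(4.927439) = 4.087281
w_3 = g(4.087281) = 4.000932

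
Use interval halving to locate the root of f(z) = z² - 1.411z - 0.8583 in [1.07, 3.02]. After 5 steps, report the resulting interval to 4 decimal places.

[1.8622, 1.9231]

f(1.070000) = -1.223170, f(3.020000) = 4.000880 (opposite signs)
step 1: m = 2.045000, f(m) = 0.438230 > 0 → root in [1.070000, 2.045000]
step 2: m = 1.557500, f(m) = -0.630126 < 0 → root in [1.557500, 2.045000]
step 3: m = 1.801250, f(m) = -0.155362 < 0 → root in [1.801250, 2.045000]
step 4: m = 1.923125, f(m) = 0.126580 > 0 → root in [1.801250, 1.923125]
step 5: m = 1.862188, f(m) = -0.018104 < 0 → root in [1.862188, 1.923125]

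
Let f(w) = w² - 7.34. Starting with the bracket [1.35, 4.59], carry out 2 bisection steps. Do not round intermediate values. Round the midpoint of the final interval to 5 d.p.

2.56500

f(1.350000) = -5.517500, f(4.590000) = 13.728100 (opposite signs)
step 1: m = 2.970000, f(m) = 1.480900 > 0 → root in [1.350000, 2.970000]
step 2: m = 2.160000, f(m) = -2.674400 < 0 → root in [2.160000, 2.970000]
Midpoint of [2.160000, 2.970000] = 2.565000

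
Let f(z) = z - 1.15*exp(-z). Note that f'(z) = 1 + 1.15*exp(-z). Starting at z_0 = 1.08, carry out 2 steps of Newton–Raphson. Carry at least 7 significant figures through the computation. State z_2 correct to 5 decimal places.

0.61892

z_0 = 1.080000: f = 0.689465, f' = 1.390535 → z_1 = 1.080000 - (0.689465)/(1.390535) = 0.584173
z_1 = 0.584173: f = -0.057029, f' = 1.641202 → z_2 = 0.584173 - (-0.057029)/(1.641202) = 0.618921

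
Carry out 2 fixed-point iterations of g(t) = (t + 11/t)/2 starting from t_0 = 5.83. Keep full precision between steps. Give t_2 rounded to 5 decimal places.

3.35466

t_1 = g(5.830000) = 3.858396
t_2 = g(3.858396) = 3.354661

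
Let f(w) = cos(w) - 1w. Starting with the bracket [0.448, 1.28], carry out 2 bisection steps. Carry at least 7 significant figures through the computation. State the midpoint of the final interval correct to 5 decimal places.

0.76000

f(0.448000) = 0.453315, f(1.280000) = -0.993285 (opposite signs)
step 1: m = 0.864000, f(m) = -0.214599 < 0 → root in [0.448000, 0.864000]
step 2: m = 0.656000, f(m) = 0.136438 > 0 → root in [0.656000, 0.864000]
Midpoint of [0.656000, 0.864000] = 0.760000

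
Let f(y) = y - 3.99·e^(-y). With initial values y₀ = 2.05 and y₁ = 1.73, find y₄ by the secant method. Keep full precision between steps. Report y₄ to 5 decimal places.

Secant update: y_(k+1) = y_k − f(y_k)·(y_k − y_(k-1))/(f(y_k) − f(y_(k-1))).
f(y_0) = 1.536348, f(y_1) = 1.022635
y_2 = 1.730000 - (1.022635)·(1.730000 - 2.050000)/(1.022635 - (1.536348)) = 1.092984; f(y_2) = -0.244523
y_3 = 1.092984 - (-0.244523)·(1.092984 - 1.730000)/(-0.244523 - (1.022635)) = 1.215909; f(y_3) = 0.033111
y_4 = 1.215909 - (0.033111)·(1.215909 - 1.092984)/(0.033111 - (-0.244523)) = 1.201249; f(y_4) = 0.000983

1.20125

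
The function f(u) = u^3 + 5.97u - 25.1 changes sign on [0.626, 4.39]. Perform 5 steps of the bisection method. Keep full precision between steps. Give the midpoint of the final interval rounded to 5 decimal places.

f(0.626000) = -21.117466, f(4.390000) = 85.712819 (opposite signs)
step 1: m = 2.508000, f(m) = 5.648241 > 0 → root in [0.626000, 2.508000]
step 2: m = 1.567000, f(m) = -11.897259 < 0 → root in [1.567000, 2.508000]
step 3: m = 2.037500, f(m) = -4.477635 < 0 → root in [2.037500, 2.508000]
step 4: m = 2.272750, f(m) = 0.207963 > 0 → root in [2.037500, 2.272750]
step 5: m = 2.155125, f(m) = -2.224288 < 0 → root in [2.155125, 2.272750]
Midpoint of [2.155125, 2.272750] = 2.213938

2.21394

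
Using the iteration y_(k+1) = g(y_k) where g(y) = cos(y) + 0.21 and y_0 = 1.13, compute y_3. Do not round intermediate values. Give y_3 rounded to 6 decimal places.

0.738396

y_1 = g(1.130000) = 0.636660
y_2 = g(0.636660) = 1.014086
y_3 = g(1.014086) = 0.738396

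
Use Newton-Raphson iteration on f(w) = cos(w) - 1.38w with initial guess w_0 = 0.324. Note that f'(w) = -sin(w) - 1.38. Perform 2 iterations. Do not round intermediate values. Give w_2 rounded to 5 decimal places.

0.59872

Newton update: w ← w − f(w)/f'(w).
w_0 = 0.324000: f = 0.500850, f' = -1.698361 → w_1 = 0.324000 - (0.500850)/(-1.698361) = 0.618902
w_1 = 0.618902: f = -0.039568, f' = -1.960141 → w_2 = 0.618902 - (-0.039568)/(-1.960141) = 0.598715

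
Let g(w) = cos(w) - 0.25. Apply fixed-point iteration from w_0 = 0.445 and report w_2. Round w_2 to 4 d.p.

0.5445

w_1 = g(0.445000) = 0.652611
w_2 = g(0.652611) = 0.544501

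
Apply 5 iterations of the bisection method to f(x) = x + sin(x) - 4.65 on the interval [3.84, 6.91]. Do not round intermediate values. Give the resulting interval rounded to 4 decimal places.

[5.3750, 5.4709]

f(3.840000) = -1.452999, f(6.910000) = 2.846568 (opposite signs)
step 1: m = 5.375000, f(m) = -0.063389 < 0 → root in [5.375000, 6.910000]
step 2: m = 6.142500, f(m) = 1.352278 > 0 → root in [5.375000, 6.142500]
step 3: m = 5.758750, f(m) = 0.608026 > 0 → root in [5.375000, 5.758750]
step 4: m = 5.566875, f(m) = 0.260269 > 0 → root in [5.375000, 5.566875]
step 5: m = 5.470937, f(m) = 0.095102 > 0 → root in [5.375000, 5.470937]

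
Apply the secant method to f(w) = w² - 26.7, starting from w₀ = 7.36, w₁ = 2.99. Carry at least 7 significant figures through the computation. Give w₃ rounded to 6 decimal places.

5.297700

f(w_0) = 27.469600, f(w_1) = -17.759900
w_2 = 2.990000 - (-17.759900)·(2.990000 - 7.360000)/(-17.759900 - (27.469600)) = 4.705932; f(w_2) = -4.554201
w_3 = 4.705932 - (-4.554201)·(4.705932 - 2.990000)/(-4.554201 - (-17.759900)) = 5.297700; f(w_3) = 1.365621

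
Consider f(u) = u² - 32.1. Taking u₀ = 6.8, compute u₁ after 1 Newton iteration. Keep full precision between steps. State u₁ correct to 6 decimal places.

Newton update: u ← u − f(u)/f'(u).
f'(u) = 2u
u_0 = 6.800000: f = 14.140000, f' = 13.600000 → u_1 = 6.800000 - (14.140000)/(13.600000) = 5.760294

5.760294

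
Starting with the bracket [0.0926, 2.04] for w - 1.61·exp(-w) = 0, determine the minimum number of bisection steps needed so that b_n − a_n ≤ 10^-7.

25

Initial width b − a = 2.04 − 0.0926 = 1.947400.
After n steps the width is (b−a)/2^n; need (b−a)/2^n ≤ 10^-7.
So n ≥ log₂(1.947400/10^-7) = log₂(19474000.0000) ≈ 24.2150.
Hence n = 25.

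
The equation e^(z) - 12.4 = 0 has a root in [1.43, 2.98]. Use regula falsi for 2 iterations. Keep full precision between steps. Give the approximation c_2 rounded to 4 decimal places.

2.4588

f(1.430000) = -8.221301, f(2.980000) = 7.287817
step 1: c = 2.251647, f(c) = -2.896627 < 0 → new bracket [2.251647, 2.980000]
step 2: c = 2.458803, f(c) = -0.709194 < 0 → new bracket [2.458803, 2.980000]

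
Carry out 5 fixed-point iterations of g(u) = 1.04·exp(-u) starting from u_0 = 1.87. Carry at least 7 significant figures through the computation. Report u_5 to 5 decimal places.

u_1 = g(1.870000) = 0.160289
u_2 = g(0.160289) = 0.885974
u_3 = g(0.885974) = 0.428805
u_4 = g(0.428805) = 0.677338
u_5 = g(0.677338) = 0.528286

0.52829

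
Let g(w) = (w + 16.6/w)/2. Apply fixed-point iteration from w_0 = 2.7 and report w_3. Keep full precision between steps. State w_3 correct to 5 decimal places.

4.07433

w_1 = g(2.700000) = 4.424074
w_2 = g(4.424074) = 4.088136
w_3 = g(4.088136) = 4.074333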